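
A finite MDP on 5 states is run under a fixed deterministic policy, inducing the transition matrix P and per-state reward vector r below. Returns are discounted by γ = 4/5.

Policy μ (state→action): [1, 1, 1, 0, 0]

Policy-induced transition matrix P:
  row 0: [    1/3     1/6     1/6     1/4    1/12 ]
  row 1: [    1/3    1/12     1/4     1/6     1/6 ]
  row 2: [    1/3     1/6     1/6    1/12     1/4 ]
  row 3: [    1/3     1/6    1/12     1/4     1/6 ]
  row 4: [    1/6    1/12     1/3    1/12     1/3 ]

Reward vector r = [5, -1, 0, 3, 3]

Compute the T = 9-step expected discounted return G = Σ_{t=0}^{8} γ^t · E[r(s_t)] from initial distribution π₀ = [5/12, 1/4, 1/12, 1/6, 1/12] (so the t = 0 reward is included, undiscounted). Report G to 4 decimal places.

t=0: π = [0.4167, 0.2500, 0.0833, 0.1667, 0.0833], E[r] = 2.5833, γ^t·E[r] = 2.583333, running G = 2.583333
t=1: π = [0.3194, 0.1389, 0.1875, 0.2014, 0.1528], E[r] = 2.5208, γ^t·E[r] = 2.016667, running G = 4.600000
t=2: π = [0.3079, 0.1424, 0.1869, 0.1817, 0.1811], E[r] = 2.4855, γ^t·E[r] = 1.590741, running G = 6.190741
t=3: π = [0.3031, 0.1397, 0.1936, 0.1768, 0.1868], E[r] = 2.4667, γ^t·E[r] = 1.262963, running G = 7.453704
t=4: π = [0.3022, 0.1395, 0.1947, 0.1750, 0.1887], E[r] = 2.4625, γ^t·E[r] = 1.008621, running G = 8.462324
t=5: π = [0.3019, 0.1393, 0.1952, 0.1745, 0.1892], E[r] = 2.4610, γ^t·E[r] = 0.806430, running G = 9.268755
t=6: π = [0.3018, 0.1393, 0.1953, 0.1743, 0.1893], E[r] = 2.4607, γ^t·E[r] = 0.645046, running G = 9.913801
t=7: π = [0.3018, 0.1393, 0.1953, 0.1743, 0.1893], E[r] = 2.4605, γ^t·E[r] = 0.516013, running G = 10.429814
t=8: π = [0.3018, 0.1393, 0.1953, 0.1743, 0.1893], E[r] = 2.4605, γ^t·E[r] = 0.412806, running G = 10.842620

G = 10.8426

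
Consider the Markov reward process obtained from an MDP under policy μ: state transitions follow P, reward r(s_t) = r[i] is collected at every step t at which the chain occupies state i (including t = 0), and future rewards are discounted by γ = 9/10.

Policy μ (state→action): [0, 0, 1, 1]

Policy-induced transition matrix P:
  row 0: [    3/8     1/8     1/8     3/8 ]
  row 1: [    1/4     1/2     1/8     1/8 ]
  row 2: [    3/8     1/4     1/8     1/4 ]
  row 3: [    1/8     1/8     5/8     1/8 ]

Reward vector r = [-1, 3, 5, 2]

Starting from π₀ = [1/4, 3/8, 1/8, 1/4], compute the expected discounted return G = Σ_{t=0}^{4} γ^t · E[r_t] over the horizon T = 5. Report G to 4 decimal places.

t=0: π = [0.2500, 0.3750, 0.1250, 0.2500], E[r] = 2.0000, γ^t·E[r] = 2.000000, running G = 2.000000
t=1: π = [0.2656, 0.2813, 0.2500, 0.2031], E[r] = 2.2344, γ^t·E[r] = 2.010938, running G = 4.010938
t=2: π = [0.2891, 0.2617, 0.2266, 0.2227], E[r] = 2.0742, γ^t·E[r] = 1.680117, running G = 5.691055
t=3: π = [0.2866, 0.2515, 0.2363, 0.2256], E[r] = 2.1006, γ^t·E[r] = 1.531327, running G = 7.222382
t=4: π = [0.2872, 0.2488, 0.2378, 0.2262], E[r] = 2.1007, γ^t·E[r] = 1.378275, running G = 8.600656

G = 8.6007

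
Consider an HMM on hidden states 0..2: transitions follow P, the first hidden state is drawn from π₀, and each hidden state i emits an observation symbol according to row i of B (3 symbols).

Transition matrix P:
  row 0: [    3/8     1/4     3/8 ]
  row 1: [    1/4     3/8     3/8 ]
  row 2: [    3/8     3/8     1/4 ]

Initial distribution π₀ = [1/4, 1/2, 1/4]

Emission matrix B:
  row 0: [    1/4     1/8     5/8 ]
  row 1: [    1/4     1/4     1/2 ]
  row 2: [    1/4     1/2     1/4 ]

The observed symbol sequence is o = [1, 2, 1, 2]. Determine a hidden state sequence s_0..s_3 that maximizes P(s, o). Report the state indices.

path = [2, 0, 2, 0]

t=0: δ = [3.125e-02, 1.250e-01, 1.250e-01]  (obs o_0=1)
t=1: δ = [2.930e-02, 2.344e-02, 1.172e-02]  ψ = [2, 1, 1]  (obs o_1=2)
t=2: δ = [1.373e-03, 2.197e-03, 5.493e-03]  ψ = [0, 1, 0]  (obs o_2=1)
t=3: δ = [1.287e-03, 1.030e-03, 3.433e-04]  ψ = [2, 2, 2]  (obs o_3=2)
backtrack: best end state = 0; path = [2, 0, 2, 0]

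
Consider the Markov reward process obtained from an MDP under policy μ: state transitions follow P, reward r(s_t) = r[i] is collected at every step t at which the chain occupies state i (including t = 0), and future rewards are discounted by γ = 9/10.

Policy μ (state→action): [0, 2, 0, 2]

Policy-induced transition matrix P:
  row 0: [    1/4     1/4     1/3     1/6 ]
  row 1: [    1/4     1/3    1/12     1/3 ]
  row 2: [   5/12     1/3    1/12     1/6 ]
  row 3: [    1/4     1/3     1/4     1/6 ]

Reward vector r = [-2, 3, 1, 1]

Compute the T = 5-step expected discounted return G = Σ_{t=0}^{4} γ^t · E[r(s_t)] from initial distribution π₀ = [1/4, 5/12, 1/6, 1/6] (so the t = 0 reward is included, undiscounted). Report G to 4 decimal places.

t=0: π = [0.2500, 0.4167, 0.1667, 0.1667], E[r] = 1.0833, γ^t·E[r] = 1.083333, running G = 1.083333
t=1: π = [0.2778, 0.3125, 0.1736, 0.2361], E[r] = 0.7917, γ^t·E[r] = 0.712500, running G = 1.795833
t=2: π = [0.2789, 0.3102, 0.1921, 0.2188], E[r] = 0.7836, γ^t·E[r] = 0.634688, running G = 2.430521
t=3: π = [0.2820, 0.3101, 0.1895, 0.2184], E[r] = 0.7741, γ^t·E[r] = 0.564328, running G = 2.994849
t=4: π = [0.2816, 0.3098, 0.1902, 0.2183], E[r] = 0.7749, γ^t·E[r] = 0.508412, running G = 3.503261

G = 3.5033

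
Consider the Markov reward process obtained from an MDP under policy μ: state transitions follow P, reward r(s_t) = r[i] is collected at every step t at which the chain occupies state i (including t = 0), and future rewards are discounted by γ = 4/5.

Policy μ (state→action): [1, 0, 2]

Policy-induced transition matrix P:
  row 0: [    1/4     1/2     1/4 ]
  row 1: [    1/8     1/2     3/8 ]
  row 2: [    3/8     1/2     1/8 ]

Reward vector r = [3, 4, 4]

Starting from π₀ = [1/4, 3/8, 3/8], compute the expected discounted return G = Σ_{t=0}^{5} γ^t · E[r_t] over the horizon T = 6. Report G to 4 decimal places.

G = 13.8893

t=0: π = [0.2500, 0.3750, 0.3750], E[r] = 3.7500, γ^t·E[r] = 3.750000, running G = 3.750000
t=1: π = [0.2500, 0.5000, 0.2500], E[r] = 3.7500, γ^t·E[r] = 3.000000, running G = 6.750000
t=2: π = [0.2188, 0.5000, 0.2813], E[r] = 3.7813, γ^t·E[r] = 2.420000, running G = 9.170000
t=3: π = [0.2227, 0.5000, 0.2773], E[r] = 3.7773, γ^t·E[r] = 1.934000, running G = 11.104000
t=4: π = [0.2222, 0.5000, 0.2778], E[r] = 3.7778, γ^t·E[r] = 1.547400, running G = 12.651400
t=5: π = [0.2222, 0.5000, 0.2778], E[r] = 3.7778, γ^t·E[r] = 1.237900, running G = 13.889300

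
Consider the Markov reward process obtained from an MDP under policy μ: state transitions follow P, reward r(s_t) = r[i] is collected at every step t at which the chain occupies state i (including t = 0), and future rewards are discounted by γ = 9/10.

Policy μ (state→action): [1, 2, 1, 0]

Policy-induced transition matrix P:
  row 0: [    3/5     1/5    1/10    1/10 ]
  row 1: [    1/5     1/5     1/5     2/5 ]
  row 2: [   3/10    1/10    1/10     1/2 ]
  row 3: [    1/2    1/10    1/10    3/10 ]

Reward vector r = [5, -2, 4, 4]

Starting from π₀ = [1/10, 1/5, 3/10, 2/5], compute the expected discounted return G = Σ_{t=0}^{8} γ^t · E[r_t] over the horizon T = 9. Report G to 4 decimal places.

G = 20.9695

t=0: π = [0.1000, 0.2000, 0.3000, 0.4000], E[r] = 2.9000, γ^t·E[r] = 2.900000, running G = 2.900000
t=1: π = [0.3900, 0.1300, 0.1200, 0.3600], E[r] = 3.6100, γ^t·E[r] = 3.249000, running G = 6.149000
t=2: π = [0.4760, 0.1520, 0.1130, 0.2590], E[r] = 3.5640, γ^t·E[r] = 2.886840, running G = 9.035840
t=3: π = [0.4794, 0.1628, 0.1152, 0.2426], E[r] = 3.5026, γ^t·E[r] = 2.553395, running G = 11.589235
t=4: π = [0.4761, 0.1642, 0.1163, 0.2434], E[r] = 3.4907, γ^t·E[r] = 2.290275, running G = 13.879510
t=5: π = [0.4751, 0.1640, 0.1164, 0.2445], E[r] = 3.4909, γ^t·E[r] = 2.061351, running G = 15.940861
t=6: π = [0.4750, 0.1639, 0.1164, 0.2447], E[r] = 3.4915, γ^t·E[r] = 1.855552, running G = 17.796413
t=7: π = [0.4750, 0.1639, 0.1164, 0.2447], E[r] = 3.4917, γ^t·E[r] = 1.670065, running G = 19.466478
t=8: π = [0.4751, 0.1639, 0.1164, 0.2447], E[r] = 3.4917, γ^t·E[r] = 1.503060, running G = 20.969538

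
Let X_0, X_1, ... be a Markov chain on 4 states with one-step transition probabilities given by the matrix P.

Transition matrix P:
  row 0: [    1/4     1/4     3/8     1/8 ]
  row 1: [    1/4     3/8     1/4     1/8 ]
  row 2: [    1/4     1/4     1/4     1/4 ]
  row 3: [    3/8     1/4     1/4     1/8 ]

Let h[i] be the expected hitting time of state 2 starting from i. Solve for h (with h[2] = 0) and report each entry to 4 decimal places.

h = [3.0897, 3.5310, 0.0000, 3.4759]

First-step conditioning: h[2] = 0; for i ≠ 2, h[i] = 1 + Σ_k P[i][k]·h[k].
  h[0] = 1 + 1/4·h[0] + 1/4·h[1] + 1/8·h[3]
  h[1] = 1 + 1/4·h[0] + 3/8·h[1] + 1/8·h[3]
  h[3] = 1 + 3/8·h[0] + 1/4·h[1] + 1/8·h[3]
Solving the 3×3 linear system over states ≠ 2 gives exactly h = [448/145, 512/145, 0, 504/145] (h[2] = 0 is the target).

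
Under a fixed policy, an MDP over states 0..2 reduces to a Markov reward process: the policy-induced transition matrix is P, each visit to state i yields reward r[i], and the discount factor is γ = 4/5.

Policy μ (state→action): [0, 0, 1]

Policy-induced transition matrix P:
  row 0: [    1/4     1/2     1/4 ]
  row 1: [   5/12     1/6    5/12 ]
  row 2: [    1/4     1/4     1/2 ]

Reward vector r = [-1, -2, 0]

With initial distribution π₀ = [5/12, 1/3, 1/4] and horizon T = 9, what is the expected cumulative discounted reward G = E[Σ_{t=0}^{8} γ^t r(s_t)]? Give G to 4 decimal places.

G = -4.1289

t=0: π = [0.4167, 0.3333, 0.2500], E[r] = -1.0833, γ^t·E[r] = -1.083333, running G = -1.083333
t=1: π = [0.3056, 0.3264, 0.3681], E[r] = -0.9583, γ^t·E[r] = -0.766667, running G = -1.850000
t=2: π = [0.3044, 0.2992, 0.3964], E[r] = -0.9028, γ^t·E[r] = -0.577778, running G = -2.427778
t=3: π = [0.2999, 0.3012, 0.3990], E[r] = -0.9022, γ^t·E[r] = -0.461926, running G = -2.889704
t=4: π = [0.3002, 0.2999, 0.3999], E[r] = -0.8999, γ^t·E[r] = -0.368612, running G = -3.258316
t=5: π = [0.3000, 0.3001, 0.4000], E[r] = -0.9001, γ^t·E[r] = -0.294944, running G = -3.553260
t=6: π = [0.3000, 0.3000, 0.4000], E[r] = -0.9000, γ^t·E[r] = -0.235927, running G = -3.789187
t=7: π = [0.3000, 0.3000, 0.4000], E[r] = -0.9000, γ^t·E[r] = -0.188745, running G = -3.977931
t=8: π = [0.3000, 0.3000, 0.4000], E[r] = -0.9000, γ^t·E[r] = -0.150995, running G = -4.128926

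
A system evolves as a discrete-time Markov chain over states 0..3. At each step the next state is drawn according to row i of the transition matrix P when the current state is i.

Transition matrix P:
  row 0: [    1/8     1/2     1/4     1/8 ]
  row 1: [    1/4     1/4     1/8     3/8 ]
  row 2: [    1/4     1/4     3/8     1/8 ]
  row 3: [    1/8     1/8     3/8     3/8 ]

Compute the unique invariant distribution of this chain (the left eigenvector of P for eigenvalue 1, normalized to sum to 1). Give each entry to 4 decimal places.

π = [0.1938, 0.2665, 0.2841, 0.2555]

Balance equations π_j = Σ_i π_i·P[i][j]:
  π_0 = 1/8·π_0 + 1/4·π_1 + 1/4·π_2 + 1/8·π_3
  π_1 = 1/2·π_0 + 1/4·π_1 + 1/4·π_2 + 1/8·π_3
  π_2 = 1/4·π_0 + 1/8·π_1 + 3/8·π_2 + 3/8·π_3
  normalize: π_0 + π_1 + π_2 + π_3 = 1
Solving the linear system gives exactly π = [44/227, 121/454, 129/454, 58/227].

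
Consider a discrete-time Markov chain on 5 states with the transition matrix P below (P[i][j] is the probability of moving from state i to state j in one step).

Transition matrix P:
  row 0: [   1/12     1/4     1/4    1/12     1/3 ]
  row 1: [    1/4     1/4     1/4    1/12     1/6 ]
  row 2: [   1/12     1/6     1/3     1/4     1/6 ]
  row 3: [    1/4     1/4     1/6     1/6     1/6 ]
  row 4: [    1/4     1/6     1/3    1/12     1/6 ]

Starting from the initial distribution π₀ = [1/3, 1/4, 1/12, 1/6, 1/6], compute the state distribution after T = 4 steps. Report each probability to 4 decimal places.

t=0: π = [0.3333, 0.2500, 0.0833, 0.1667, 0.1667]
t=1: π = [0.1806, 0.2292, 0.2569, 0.1111, 0.2222]
t=2: π = [0.1771, 0.2101, 0.2807, 0.1354, 0.1968]
t=3: π = [0.1737, 0.2102, 0.2785, 0.1414, 0.1962]
t=4: π = [0.1746, 0.2104, 0.2778, 0.1415, 0.1956]

π = [0.1746, 0.2104, 0.2778, 0.1415, 0.1956]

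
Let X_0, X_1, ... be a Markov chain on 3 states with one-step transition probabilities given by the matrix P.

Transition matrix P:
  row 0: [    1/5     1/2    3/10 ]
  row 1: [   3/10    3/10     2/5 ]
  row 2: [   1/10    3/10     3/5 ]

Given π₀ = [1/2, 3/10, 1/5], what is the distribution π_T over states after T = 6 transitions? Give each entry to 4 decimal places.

t=0: π = [0.5000, 0.3000, 0.2000]
t=1: π = [0.2100, 0.4000, 0.3900]
t=2: π = [0.2010, 0.3420, 0.4570]
t=3: π = [0.1885, 0.3402, 0.4713]
t=4: π = [0.1869, 0.3377, 0.4754]
t=5: π = [0.1862, 0.3374, 0.4764]
t=6: π = [0.1861, 0.3372, 0.4767]

π = [0.1861, 0.3372, 0.4767]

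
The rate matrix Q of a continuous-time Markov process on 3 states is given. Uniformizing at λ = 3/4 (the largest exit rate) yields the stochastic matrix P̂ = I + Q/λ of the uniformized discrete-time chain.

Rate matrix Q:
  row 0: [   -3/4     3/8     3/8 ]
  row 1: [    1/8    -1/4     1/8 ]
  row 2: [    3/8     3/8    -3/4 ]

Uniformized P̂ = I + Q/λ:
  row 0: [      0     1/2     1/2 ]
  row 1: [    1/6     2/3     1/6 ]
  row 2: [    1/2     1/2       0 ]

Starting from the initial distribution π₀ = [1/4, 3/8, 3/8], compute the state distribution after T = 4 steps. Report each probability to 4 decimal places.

π = [0.1962, 0.5998, 0.2040]

t=0: π = [0.2500, 0.3750, 0.3750]
t=1: π = [0.2500, 0.5625, 0.1875]
t=2: π = [0.1875, 0.5938, 0.2188]
t=3: π = [0.2083, 0.5990, 0.1927]
t=4: π = [0.1962, 0.5998, 0.2040]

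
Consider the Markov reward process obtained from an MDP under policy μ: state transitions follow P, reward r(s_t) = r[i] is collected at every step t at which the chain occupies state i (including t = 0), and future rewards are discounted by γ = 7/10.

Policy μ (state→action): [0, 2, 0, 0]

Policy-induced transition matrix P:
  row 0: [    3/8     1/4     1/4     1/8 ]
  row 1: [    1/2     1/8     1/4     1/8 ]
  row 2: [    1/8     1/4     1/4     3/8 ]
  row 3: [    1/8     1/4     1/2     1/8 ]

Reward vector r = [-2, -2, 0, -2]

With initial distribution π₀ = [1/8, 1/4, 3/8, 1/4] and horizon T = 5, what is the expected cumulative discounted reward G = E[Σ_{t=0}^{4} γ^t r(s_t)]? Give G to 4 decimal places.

G = -3.7096

t=0: π = [0.1250, 0.2500, 0.3750, 0.2500], E[r] = -1.2500, γ^t·E[r] = -1.250000, running G = -1.250000
t=1: π = [0.2500, 0.2188, 0.3125, 0.2188], E[r] = -1.3750, γ^t·E[r] = -0.962500, running G = -2.212500
t=2: π = [0.2695, 0.2227, 0.3047, 0.2031], E[r] = -1.3906, γ^t·E[r] = -0.681406, running G = -2.893906
t=3: π = [0.2759, 0.2222, 0.3008, 0.2012], E[r] = -1.3984, γ^t·E[r] = -0.479664, running G = -3.373570
t=4: π = [0.2773, 0.2222, 0.3003, 0.2002], E[r] = -1.3994, γ^t·E[r] = -0.335999, running G = -3.709570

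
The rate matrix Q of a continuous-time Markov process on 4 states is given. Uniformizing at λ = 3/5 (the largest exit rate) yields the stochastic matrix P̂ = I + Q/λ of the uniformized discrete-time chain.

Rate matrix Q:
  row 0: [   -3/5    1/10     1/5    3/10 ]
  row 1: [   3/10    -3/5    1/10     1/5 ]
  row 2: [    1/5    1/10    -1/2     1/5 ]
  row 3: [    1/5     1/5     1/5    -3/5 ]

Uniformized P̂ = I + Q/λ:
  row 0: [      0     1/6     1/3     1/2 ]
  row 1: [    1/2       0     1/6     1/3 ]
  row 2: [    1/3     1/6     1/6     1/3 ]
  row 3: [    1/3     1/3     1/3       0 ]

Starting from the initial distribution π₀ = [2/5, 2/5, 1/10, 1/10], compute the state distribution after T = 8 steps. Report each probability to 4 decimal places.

t=0: π = [0.4000, 0.4000, 0.1000, 0.1000]
t=1: π = [0.2667, 0.1167, 0.2500, 0.3667]
t=2: π = [0.2639, 0.2083, 0.2722, 0.2556]
t=3: π = [0.2801, 0.1745, 0.2532, 0.2921]
t=4: π = [0.2691, 0.1863, 0.2620, 0.2826]
t=5: π = [0.2747, 0.1827, 0.2586, 0.2840]
t=6: π = [0.2722, 0.1835, 0.2598, 0.2845]
t=7: π = [0.2732, 0.1835, 0.2594, 0.2839]
t=8: π = [0.2729, 0.1834, 0.2595, 0.2842]

π = [0.2729, 0.1834, 0.2595, 0.2842]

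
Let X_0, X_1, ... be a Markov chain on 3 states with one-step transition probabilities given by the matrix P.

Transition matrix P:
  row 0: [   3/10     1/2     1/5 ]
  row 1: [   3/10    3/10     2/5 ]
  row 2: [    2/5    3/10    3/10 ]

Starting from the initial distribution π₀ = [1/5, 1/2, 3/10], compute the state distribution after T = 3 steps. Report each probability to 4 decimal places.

t=0: π = [0.2000, 0.5000, 0.3000]
t=1: π = [0.3300, 0.3400, 0.3300]
t=2: π = [0.3330, 0.3660, 0.3010]
t=3: π = [0.3301, 0.3666, 0.3033]

π = [0.3301, 0.3666, 0.3033]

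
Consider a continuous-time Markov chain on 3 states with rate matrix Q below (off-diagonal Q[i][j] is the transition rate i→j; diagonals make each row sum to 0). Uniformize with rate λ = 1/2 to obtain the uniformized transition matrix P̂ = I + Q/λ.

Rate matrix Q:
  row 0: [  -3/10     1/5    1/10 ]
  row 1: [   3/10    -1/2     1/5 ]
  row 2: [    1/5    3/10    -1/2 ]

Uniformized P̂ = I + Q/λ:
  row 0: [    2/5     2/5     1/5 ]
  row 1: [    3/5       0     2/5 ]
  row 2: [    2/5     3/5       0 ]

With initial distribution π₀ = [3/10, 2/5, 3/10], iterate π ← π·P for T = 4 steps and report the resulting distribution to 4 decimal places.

π = [0.4627, 0.3189, 0.2184]

t=0: π = [0.3000, 0.4000, 0.3000]
t=1: π = [0.4800, 0.3000, 0.2200]
t=2: π = [0.4600, 0.3240, 0.2160]
t=3: π = [0.4648, 0.3136, 0.2216]
t=4: π = [0.4627, 0.3189, 0.2184]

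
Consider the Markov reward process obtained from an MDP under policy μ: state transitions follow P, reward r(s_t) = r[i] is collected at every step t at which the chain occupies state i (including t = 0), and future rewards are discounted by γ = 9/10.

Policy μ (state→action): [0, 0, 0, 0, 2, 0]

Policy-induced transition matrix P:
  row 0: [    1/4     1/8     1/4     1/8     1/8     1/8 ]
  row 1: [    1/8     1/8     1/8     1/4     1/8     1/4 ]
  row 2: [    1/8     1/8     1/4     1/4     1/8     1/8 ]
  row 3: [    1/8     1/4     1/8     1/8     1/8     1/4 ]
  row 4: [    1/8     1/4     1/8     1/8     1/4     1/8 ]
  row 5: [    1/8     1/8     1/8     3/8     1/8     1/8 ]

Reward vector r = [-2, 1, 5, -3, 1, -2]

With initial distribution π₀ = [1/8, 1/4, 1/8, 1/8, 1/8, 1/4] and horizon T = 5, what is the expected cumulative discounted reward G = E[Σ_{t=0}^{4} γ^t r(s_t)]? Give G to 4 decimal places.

G = -0.6380

t=0: π = [0.1250, 0.2500, 0.1250, 0.1250, 0.1250, 0.2500], E[r] = -0.1250, γ^t·E[r] = -0.125000, running G = -0.125000
t=1: π = [0.1406, 0.1563, 0.1563, 0.2344, 0.1406, 0.1719], E[r] = -0.2500, γ^t·E[r] = -0.225000, running G = -0.350000
t=2: π = [0.1426, 0.1719, 0.1621, 0.2070, 0.1426, 0.1738], E[r] = -0.1289, γ^t·E[r] = -0.104414, running G = -0.454414
t=3: π = [0.1428, 0.1687, 0.1631, 0.2102, 0.1428, 0.1724], E[r] = -0.1340, γ^t·E[r] = -0.097710, running G = -0.552124
t=4: π = [0.1429, 0.1691, 0.1632, 0.2096, 0.1429, 0.1724], E[r] = -0.1310, γ^t·E[r] = -0.085917, running G = -0.638041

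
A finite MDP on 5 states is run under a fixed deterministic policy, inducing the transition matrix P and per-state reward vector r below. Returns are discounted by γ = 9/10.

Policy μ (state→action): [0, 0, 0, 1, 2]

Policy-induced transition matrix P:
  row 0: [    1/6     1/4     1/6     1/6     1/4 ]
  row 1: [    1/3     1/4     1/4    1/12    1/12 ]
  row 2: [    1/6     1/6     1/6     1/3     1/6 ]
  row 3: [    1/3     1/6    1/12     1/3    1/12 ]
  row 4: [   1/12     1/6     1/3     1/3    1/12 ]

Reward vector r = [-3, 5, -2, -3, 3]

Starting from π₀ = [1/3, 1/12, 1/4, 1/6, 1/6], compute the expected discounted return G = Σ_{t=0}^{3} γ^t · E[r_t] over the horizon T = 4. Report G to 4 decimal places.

t=0: π = [0.3333, 0.0833, 0.2500, 0.1667, 0.1667], E[r] = -1.0833, γ^t·E[r] = -1.083333, running G = -1.083333
t=1: π = [0.1944, 0.2014, 0.1875, 0.2569, 0.1597], E[r] = -0.2431, γ^t·E[r] = -0.218750, running G = -1.302083
t=2: π = [0.2297, 0.1997, 0.1887, 0.2506, 0.1314], E[r] = -0.4259, γ^t·E[r] = -0.345000, running G = -1.647083
t=3: π = [0.2308, 0.2024, 0.1843, 0.2451, 0.1373], E[r] = -0.3720, γ^t·E[r] = -0.271195, running G = -1.918279

G = -1.9183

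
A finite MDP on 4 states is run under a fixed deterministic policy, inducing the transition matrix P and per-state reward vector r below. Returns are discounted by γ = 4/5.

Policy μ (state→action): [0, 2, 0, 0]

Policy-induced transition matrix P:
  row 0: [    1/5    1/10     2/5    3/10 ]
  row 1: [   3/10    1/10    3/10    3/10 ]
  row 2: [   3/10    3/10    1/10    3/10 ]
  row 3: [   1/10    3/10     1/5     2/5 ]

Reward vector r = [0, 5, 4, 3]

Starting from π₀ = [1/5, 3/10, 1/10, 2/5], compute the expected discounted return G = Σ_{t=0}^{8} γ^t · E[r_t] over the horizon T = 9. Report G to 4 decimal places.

t=0: π = [0.2000, 0.3000, 0.1000, 0.4000], E[r] = 3.1000, γ^t·E[r] = 3.100000, running G = 3.100000
t=1: π = [0.2000, 0.2000, 0.2600, 0.3400], E[r] = 3.0600, γ^t·E[r] = 2.448000, running G = 5.548000
t=2: π = [0.2120, 0.2200, 0.2340, 0.3340], E[r] = 3.0380, γ^t·E[r] = 1.944320, running G = 7.492320
t=3: π = [0.2120, 0.2136, 0.2410, 0.3334], E[r] = 3.0322, γ^t·E[r] = 1.552486, running G = 9.044806
t=4: π = [0.2121, 0.2149, 0.2397, 0.3333], E[r] = 3.0331, γ^t·E[r] = 1.242341, running G = 10.287148
t=5: π = [0.2121, 0.2146, 0.2399, 0.3333], E[r] = 3.0328, γ^t·E[r] = 0.993783, running G = 11.280931
t=6: π = [0.2121, 0.2147, 0.2399, 0.3333], E[r] = 3.0328, γ^t·E[r] = 0.795040, running G = 12.075971
t=7: π = [0.2121, 0.2146, 0.2399, 0.3333], E[r] = 3.0328, γ^t·E[r] = 0.636030, running G = 12.712001
t=8: π = [0.2121, 0.2146, 0.2399, 0.3333], E[r] = 3.0328, γ^t·E[r] = 0.508824, running G = 13.220825

G = 13.2208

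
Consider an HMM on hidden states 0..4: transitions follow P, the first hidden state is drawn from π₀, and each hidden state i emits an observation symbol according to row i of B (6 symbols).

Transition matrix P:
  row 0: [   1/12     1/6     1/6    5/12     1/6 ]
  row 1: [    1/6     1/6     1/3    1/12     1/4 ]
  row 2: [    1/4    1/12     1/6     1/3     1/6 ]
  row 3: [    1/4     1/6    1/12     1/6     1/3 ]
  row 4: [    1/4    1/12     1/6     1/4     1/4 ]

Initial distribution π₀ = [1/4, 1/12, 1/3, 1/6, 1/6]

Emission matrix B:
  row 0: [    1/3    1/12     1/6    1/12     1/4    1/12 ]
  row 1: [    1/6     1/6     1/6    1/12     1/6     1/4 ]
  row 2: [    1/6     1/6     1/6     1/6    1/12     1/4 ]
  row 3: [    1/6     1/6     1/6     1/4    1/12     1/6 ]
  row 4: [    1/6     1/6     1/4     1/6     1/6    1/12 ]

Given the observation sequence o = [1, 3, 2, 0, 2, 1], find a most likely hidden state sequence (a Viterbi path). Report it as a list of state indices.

path = [2, 3, 4, 0, 3, 4]

t=0: δ = [2.083e-02, 1.389e-02, 5.556e-02, 2.778e-02, 2.778e-02]  (obs o_0=1)
t=1: δ = [1.157e-03, 3.858e-04, 1.543e-03, 4.630e-03, 1.543e-03]  ψ = [2, 2, 2, 2, 2]  (obs o_1=3)
t=2: δ = [1.929e-04, 1.286e-04, 6.430e-05, 1.286e-04, 3.858e-04]  ψ = [3, 3, 3, 3, 3]  (obs o_2=2)
t=3: δ = [3.215e-05, 5.358e-06, 1.072e-05, 1.608e-05, 1.608e-05]  ψ = [4, 0, 4, 4, 4]  (obs o_3=0)
t=4: δ = [6.698e-07, 8.931e-07, 8.931e-07, 2.233e-06, 1.340e-06]  ψ = [3, 0, 0, 0, 0]  (obs o_4=2)
t=5: δ = [4.651e-08, 6.202e-08, 4.961e-08, 6.202e-08, 1.240e-07]  ψ = [3, 3, 1, 3, 3]  (obs o_5=1)
backtrack: best end state = 4; path = [2, 3, 4, 0, 3, 4]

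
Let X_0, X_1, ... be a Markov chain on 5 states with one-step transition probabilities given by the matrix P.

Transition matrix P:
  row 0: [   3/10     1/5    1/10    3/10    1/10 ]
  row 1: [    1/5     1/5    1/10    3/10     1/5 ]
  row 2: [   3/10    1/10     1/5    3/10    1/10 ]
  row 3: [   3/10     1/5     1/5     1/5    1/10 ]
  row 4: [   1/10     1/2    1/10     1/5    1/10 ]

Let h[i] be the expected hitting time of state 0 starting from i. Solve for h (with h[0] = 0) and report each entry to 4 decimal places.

h = [0.0000, 4.4367, 3.8939, 3.9433, 4.8849]

First-step conditioning: h[0] = 0; for i ≠ 0, h[i] = 1 + Σ_k P[i][k]·h[k].
  h[1] = 1 + 1/5·h[1] + 1/10·h[2] + 3/10·h[3] + 1/5·h[4]
  h[2] = 1 + 1/10·h[1] + 1/5·h[2] + 3/10·h[3] + 1/10·h[4]
  h[3] = 1 + 1/5·h[1] + 1/5·h[2] + 1/5·h[3] + 1/10·h[4]
  h[4] = 1 + 1/2·h[1] + 1/10·h[2] + 1/5·h[3] + 1/10·h[4]
Solving the 4×4 linear system over states ≠ 0 gives exactly h = [0, 5395/1216, 4735/1216, 4795/1216, 1485/304] (h[0] = 0 is the target).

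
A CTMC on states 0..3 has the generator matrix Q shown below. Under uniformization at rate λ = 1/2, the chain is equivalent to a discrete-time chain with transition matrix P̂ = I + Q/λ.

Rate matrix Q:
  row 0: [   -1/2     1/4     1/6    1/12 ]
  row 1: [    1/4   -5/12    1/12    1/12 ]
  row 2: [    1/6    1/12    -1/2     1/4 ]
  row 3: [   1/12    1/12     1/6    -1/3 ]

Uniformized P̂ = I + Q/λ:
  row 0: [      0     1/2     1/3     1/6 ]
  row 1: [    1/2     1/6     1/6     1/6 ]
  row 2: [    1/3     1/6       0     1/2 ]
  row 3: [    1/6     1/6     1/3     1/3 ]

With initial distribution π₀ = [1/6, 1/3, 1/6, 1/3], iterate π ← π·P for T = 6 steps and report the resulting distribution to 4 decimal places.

t=0: π = [0.1667, 0.3333, 0.1667, 0.3333]
t=1: π = [0.2778, 0.2222, 0.2222, 0.2778]
t=2: π = [0.2315, 0.2593, 0.2222, 0.2870]
t=3: π = [0.2515, 0.2438, 0.2160, 0.2886]
t=4: π = [0.2420, 0.2505, 0.2207, 0.2868]
t=5: π = [0.2466, 0.2473, 0.2180, 0.2880]
t=6: π = [0.2443, 0.2489, 0.2194, 0.2873]

π = [0.2443, 0.2489, 0.2194, 0.2873]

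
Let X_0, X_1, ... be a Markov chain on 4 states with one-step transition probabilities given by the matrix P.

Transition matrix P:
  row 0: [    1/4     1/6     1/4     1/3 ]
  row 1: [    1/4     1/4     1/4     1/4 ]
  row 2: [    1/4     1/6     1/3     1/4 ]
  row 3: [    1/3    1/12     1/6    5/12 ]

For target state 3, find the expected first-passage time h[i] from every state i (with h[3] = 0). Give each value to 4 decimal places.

h = [3.3846, 3.6923, 3.6923, 0.0000]

First-step conditioning: h[3] = 0; for i ≠ 3, h[i] = 1 + Σ_k P[i][k]·h[k].
  h[0] = 1 + 1/4·h[0] + 1/6·h[1] + 1/4·h[2]
  h[1] = 1 + 1/4·h[0] + 1/4·h[1] + 1/4·h[2]
  h[2] = 1 + 1/4·h[0] + 1/6·h[1] + 1/3·h[2]
Solving the 3×3 linear system over states ≠ 3 gives exactly h = [44/13, 48/13, 48/13, 0] (h[3] = 0 is the target).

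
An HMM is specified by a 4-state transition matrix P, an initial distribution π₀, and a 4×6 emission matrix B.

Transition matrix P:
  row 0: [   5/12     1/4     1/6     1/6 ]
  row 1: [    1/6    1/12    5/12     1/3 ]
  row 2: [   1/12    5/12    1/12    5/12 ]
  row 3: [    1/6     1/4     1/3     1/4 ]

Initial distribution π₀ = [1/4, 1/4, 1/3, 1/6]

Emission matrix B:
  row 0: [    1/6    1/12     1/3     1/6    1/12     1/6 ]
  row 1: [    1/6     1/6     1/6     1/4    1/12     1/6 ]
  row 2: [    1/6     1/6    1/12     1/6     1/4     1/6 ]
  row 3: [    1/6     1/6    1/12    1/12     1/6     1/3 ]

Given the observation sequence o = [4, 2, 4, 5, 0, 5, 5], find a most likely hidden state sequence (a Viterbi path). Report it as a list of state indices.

path = [2, 1, 2, 3, 2, 3, 3]

t=0: δ = [2.083e-02, 2.083e-02, 8.333e-02, 2.778e-02]  (obs o_0=4)
t=1: δ = [2.894e-03, 5.787e-03, 7.716e-04, 2.894e-03]  ψ = [0, 2, 3, 2]  (obs o_1=2)
t=2: δ = [1.005e-04, 6.028e-05, 6.028e-04, 3.215e-04]  ψ = [0, 0, 1, 1]  (obs o_2=4)
t=3: δ = [8.931e-06, 4.186e-05, 1.786e-05, 8.372e-05]  ψ = [3, 2, 3, 2]  (obs o_3=5)
t=4: δ = [2.326e-06, 3.489e-06, 4.651e-06, 3.489e-06]  ψ = [3, 3, 3, 3]  (obs o_4=0)
t=5: δ = [1.615e-07, 3.230e-07, 2.423e-07, 6.460e-07]  ψ = [0, 2, 1, 2]  (obs o_5=5)
t=6: δ = [1.795e-08, 2.692e-08, 3.589e-08, 5.384e-08]  ψ = [3, 3, 3, 3]  (obs o_6=5)
backtrack: best end state = 3; path = [2, 1, 2, 3, 2, 3, 3]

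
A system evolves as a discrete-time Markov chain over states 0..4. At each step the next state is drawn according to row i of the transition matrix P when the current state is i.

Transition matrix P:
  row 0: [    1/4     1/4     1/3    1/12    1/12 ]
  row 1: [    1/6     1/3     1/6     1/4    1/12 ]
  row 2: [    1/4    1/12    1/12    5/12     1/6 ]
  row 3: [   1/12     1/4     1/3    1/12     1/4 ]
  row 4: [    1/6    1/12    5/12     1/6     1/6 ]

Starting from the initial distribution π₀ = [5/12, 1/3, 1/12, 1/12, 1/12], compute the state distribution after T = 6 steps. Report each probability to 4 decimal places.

t=0: π = [0.4167, 0.3333, 0.0833, 0.0833, 0.0833]
t=1: π = [0.2014, 0.2500, 0.2639, 0.1736, 0.1111]
t=2: π = [0.1910, 0.2083, 0.2350, 0.2222, 0.1435]
t=3: π = [0.1836, 0.2043, 0.2518, 0.2083, 0.1519]
t=4: π = [0.1856, 0.1997, 0.2490, 0.2140, 0.1517]
t=5: π = [0.1850, 0.1999, 0.2504, 0.2123, 0.1524]
t=6: π = [0.1853, 0.1995, 0.2501, 0.2128, 0.1523]

π = [0.1853, 0.1995, 0.2501, 0.2128, 0.1523]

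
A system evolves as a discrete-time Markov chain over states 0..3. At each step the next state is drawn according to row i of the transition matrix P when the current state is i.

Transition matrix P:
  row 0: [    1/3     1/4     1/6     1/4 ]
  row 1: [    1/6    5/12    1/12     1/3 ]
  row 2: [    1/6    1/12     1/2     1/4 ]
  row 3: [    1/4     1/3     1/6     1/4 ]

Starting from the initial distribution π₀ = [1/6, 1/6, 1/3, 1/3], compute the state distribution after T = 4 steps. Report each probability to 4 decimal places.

π = [0.2272, 0.2821, 0.2175, 0.2732]

t=0: π = [0.1667, 0.1667, 0.3333, 0.3333]
t=1: π = [0.2222, 0.2500, 0.2639, 0.2639]
t=2: π = [0.2257, 0.2697, 0.2338, 0.2708]
t=3: π = [0.2269, 0.2785, 0.2221, 0.2725]
t=4: π = [0.2272, 0.2821, 0.2175, 0.2732]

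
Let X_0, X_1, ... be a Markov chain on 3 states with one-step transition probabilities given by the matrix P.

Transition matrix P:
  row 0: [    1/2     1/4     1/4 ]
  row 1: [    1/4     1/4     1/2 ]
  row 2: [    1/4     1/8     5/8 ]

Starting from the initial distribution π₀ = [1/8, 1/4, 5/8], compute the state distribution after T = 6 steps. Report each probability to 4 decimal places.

t=0: π = [0.1250, 0.2500, 0.6250]
t=1: π = [0.2813, 0.1719, 0.5469]
t=2: π = [0.3203, 0.1816, 0.4980]
t=3: π = [0.3301, 0.1877, 0.4822]
t=4: π = [0.3325, 0.1897, 0.4778]
t=5: π = [0.3331, 0.1903, 0.4766]
t=6: π = [0.3333, 0.1904, 0.4763]

π = [0.3333, 0.1904, 0.4763]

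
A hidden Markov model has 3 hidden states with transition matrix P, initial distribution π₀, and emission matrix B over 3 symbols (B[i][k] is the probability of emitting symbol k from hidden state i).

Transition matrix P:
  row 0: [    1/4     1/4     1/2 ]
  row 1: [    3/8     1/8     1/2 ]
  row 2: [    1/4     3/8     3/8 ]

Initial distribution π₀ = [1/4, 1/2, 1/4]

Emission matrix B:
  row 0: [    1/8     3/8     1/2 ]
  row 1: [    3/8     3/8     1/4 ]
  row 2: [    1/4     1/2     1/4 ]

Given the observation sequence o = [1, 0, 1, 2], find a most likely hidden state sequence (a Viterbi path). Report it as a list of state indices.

t=0: δ = [9.375e-02, 1.875e-01, 1.250e-01]  (obs o_0=1)
t=1: δ = [8.789e-03, 1.758e-02, 2.344e-02]  ψ = [1, 2, 1]  (obs o_1=0)
t=2: δ = [2.472e-03, 3.296e-03, 4.395e-03]  ψ = [1, 2, 1]  (obs o_2=1)
t=3: δ = [6.180e-04, 4.120e-04, 4.120e-04]  ψ = [1, 2, 1]  (obs o_3=2)
backtrack: best end state = 0; path = [1, 2, 1, 0]

path = [1, 2, 1, 0]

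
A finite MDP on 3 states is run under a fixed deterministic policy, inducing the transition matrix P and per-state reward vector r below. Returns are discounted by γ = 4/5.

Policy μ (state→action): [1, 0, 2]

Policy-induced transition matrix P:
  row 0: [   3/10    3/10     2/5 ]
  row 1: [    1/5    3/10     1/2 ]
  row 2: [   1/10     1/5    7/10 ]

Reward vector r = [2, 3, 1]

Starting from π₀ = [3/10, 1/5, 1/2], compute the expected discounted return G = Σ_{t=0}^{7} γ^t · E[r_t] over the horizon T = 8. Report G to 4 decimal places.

G = 6.9123

t=0: π = [0.3000, 0.2000, 0.5000], E[r] = 1.7000, γ^t·E[r] = 1.700000, running G = 1.700000
t=1: π = [0.1800, 0.2500, 0.5700], E[r] = 1.6800, γ^t·E[r] = 1.344000, running G = 3.044000
t=2: π = [0.1610, 0.2430, 0.5960], E[r] = 1.6470, γ^t·E[r] = 1.054080, running G = 4.098080
t=3: π = [0.1565, 0.2404, 0.6031], E[r] = 1.6373, γ^t·E[r] = 0.838298, running G = 4.936378
t=4: π = [0.1553, 0.2397, 0.6050], E[r] = 1.6347, γ^t·E[r] = 0.669581, running G = 5.605959
t=5: π = [0.1550, 0.2395, 0.6055], E[r] = 1.6340, γ^t·E[r] = 0.535443, running G = 6.141402
t=6: π = [0.1550, 0.2395, 0.6056], E[r] = 1.6339, γ^t·E[r] = 0.428308, running G = 6.569710
t=7: π = [0.1549, 0.2394, 0.6056], E[r] = 1.6338, γ^t·E[r] = 0.342637, running G = 6.912347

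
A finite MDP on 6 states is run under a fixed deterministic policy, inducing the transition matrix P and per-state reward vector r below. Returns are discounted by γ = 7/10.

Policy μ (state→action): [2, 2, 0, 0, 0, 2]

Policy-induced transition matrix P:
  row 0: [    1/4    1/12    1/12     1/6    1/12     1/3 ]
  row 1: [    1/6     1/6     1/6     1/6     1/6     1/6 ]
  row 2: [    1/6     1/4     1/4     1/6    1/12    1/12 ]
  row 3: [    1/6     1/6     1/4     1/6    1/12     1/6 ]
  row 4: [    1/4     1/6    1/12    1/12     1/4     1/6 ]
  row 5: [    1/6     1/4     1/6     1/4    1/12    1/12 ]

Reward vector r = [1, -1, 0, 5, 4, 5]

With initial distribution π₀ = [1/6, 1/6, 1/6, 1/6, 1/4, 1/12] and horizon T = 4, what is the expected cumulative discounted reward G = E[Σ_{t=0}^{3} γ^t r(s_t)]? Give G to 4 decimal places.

t=0: π = [0.1667, 0.1667, 0.1667, 0.1667, 0.2500, 0.0833], E[r] = 2.2500, γ^t·E[r] = 2.250000, running G = 2.250000
t=1: π = [0.2014, 0.1736, 0.1597, 0.1528, 0.1389, 0.1736], E[r] = 2.2153, γ^t·E[r] = 1.550694, running G = 3.800694
t=2: π = [0.1950, 0.1777, 0.1644, 0.1696, 0.1209, 0.1725], E[r] = 2.2112, γ^t·E[r] = 1.083501, running G = 4.884196
t=3: π = [0.1930, 0.1785, 0.1682, 0.1710, 0.1183, 0.1711], E[r] = 2.1980, γ^t·E[r] = 0.753918, running G = 5.638114

G = 5.6381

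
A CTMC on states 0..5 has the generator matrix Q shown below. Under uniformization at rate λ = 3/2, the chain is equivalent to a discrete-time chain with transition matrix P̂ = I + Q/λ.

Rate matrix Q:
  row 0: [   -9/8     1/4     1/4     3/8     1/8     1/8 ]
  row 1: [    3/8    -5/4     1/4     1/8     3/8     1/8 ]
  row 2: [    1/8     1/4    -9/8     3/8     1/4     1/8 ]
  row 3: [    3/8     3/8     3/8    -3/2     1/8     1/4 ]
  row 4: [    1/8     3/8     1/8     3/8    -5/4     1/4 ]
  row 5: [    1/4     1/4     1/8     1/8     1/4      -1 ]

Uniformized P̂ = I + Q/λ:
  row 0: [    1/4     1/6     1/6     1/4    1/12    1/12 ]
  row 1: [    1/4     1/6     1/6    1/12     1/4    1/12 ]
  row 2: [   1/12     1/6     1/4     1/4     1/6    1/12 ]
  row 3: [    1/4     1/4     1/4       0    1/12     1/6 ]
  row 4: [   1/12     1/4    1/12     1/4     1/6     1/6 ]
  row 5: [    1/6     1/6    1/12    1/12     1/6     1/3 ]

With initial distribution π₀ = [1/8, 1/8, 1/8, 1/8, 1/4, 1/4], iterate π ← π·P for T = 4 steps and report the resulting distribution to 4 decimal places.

π = [0.1841, 0.1925, 0.1683, 0.1547, 0.1544, 0.1460]

t=0: π = [0.1250, 0.1250, 0.1250, 0.1250, 0.2500, 0.2500]
t=1: π = [0.1667, 0.1979, 0.1458, 0.1563, 0.1563, 0.1771]
t=2: π = [0.1849, 0.1927, 0.1641, 0.1484, 0.1563, 0.1536]
t=3: π = [0.1838, 0.1921, 0.1669, 0.1552, 0.1549, 0.1471]
t=4: π = [0.1841, 0.1925, 0.1683, 0.1547, 0.1544, 0.1460]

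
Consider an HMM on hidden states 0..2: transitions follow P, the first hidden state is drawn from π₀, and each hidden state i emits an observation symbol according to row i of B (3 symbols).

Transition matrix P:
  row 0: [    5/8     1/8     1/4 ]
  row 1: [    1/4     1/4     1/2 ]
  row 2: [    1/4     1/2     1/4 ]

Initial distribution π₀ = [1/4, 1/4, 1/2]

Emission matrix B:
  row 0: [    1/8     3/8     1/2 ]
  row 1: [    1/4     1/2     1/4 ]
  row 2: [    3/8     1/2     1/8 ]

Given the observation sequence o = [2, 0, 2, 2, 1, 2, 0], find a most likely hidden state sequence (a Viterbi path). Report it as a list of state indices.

path = [0, 0, 0, 0, 0, 0, 2]

t=0: δ = [1.250e-01, 6.250e-02, 6.250e-02]  (obs o_0=2)
t=1: δ = [9.766e-03, 7.812e-03, 1.172e-02]  ψ = [0, 2, 0]  (obs o_1=0)
t=2: δ = [3.052e-03, 1.465e-03, 4.883e-04]  ψ = [0, 2, 1]  (obs o_2=2)
t=3: δ = [9.537e-04, 9.537e-05, 9.537e-05]  ψ = [0, 0, 0]  (obs o_3=2)
t=4: δ = [2.235e-04, 5.960e-05, 1.192e-04]  ψ = [0, 0, 0]  (obs o_4=1)
t=5: δ = [6.985e-05, 1.490e-05, 6.985e-06]  ψ = [0, 2, 0]  (obs o_5=2)
t=6: δ = [5.457e-06, 2.183e-06, 6.548e-06]  ψ = [0, 0, 0]  (obs o_6=0)
backtrack: best end state = 2; path = [0, 0, 0, 0, 0, 0, 2]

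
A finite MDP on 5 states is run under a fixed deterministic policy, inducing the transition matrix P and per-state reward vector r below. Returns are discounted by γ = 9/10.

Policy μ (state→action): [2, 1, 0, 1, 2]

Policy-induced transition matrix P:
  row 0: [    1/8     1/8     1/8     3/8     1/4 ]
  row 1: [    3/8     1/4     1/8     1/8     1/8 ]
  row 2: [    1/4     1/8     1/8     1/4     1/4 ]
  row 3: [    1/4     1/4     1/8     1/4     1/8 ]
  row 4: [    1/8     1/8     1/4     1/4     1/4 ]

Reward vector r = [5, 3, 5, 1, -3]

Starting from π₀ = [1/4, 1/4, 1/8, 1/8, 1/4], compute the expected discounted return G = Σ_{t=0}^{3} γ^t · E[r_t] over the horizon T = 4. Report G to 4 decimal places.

t=0: π = [0.2500, 0.2500, 0.1250, 0.1250, 0.2500], E[r] = 2.0000, γ^t·E[r] = 2.000000, running G = 2.000000
t=1: π = [0.2188, 0.1719, 0.1563, 0.2500, 0.2031], E[r] = 2.0313, γ^t·E[r] = 1.828125, running G = 3.828125
t=2: π = [0.2188, 0.1777, 0.1504, 0.2559, 0.1973], E[r] = 2.0430, γ^t·E[r] = 1.654805, running G = 5.482930
t=3: π = [0.2202, 0.1792, 0.1497, 0.2551, 0.1958], E[r] = 2.0547, γ^t·E[r] = 1.497867, running G = 6.980797

G = 6.9808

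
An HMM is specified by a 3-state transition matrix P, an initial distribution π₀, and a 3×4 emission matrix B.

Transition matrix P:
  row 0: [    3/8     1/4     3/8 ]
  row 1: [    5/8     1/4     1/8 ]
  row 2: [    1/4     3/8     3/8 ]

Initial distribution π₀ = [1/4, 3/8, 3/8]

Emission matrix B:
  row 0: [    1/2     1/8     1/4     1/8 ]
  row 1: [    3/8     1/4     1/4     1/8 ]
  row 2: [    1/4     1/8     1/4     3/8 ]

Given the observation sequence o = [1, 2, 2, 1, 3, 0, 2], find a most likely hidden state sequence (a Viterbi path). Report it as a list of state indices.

t=0: δ = [3.125e-02, 9.375e-02, 4.688e-02]  (obs o_0=1)
t=1: δ = [1.465e-02, 5.859e-03, 4.395e-03]  ψ = [1, 1, 2]  (obs o_1=2)
t=2: δ = [1.373e-03, 9.155e-04, 1.373e-03]  ψ = [0, 0, 0]  (obs o_2=2)
t=3: δ = [7.153e-05, 1.287e-04, 6.437e-05]  ψ = [1, 2, 0]  (obs o_3=1)
t=4: δ = [1.006e-05, 4.023e-06, 1.006e-05]  ψ = [1, 1, 0]  (obs o_4=3)
t=5: δ = [1.886e-06, 1.414e-06, 9.430e-07]  ψ = [0, 2, 0]  (obs o_5=0)
t=6: δ = [2.210e-07, 1.179e-07, 1.768e-07]  ψ = [1, 0, 0]  (obs o_6=2)
backtrack: best end state = 0; path = [1, 0, 1, 0, 2, 1, 0]

path = [1, 0, 1, 0, 2, 1, 0]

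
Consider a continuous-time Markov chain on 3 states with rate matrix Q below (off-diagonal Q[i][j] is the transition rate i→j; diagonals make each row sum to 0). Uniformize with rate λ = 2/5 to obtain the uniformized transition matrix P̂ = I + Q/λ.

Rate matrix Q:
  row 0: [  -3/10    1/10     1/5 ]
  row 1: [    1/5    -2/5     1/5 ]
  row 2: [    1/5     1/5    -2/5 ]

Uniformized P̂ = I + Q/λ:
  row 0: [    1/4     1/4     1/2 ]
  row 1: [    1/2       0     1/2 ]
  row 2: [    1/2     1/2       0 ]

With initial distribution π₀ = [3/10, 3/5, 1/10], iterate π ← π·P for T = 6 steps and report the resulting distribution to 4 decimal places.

π = [0.4000, 0.2703, 0.3297]

t=0: π = [0.3000, 0.6000, 0.1000]
t=1: π = [0.4250, 0.1250, 0.4500]
t=2: π = [0.3938, 0.3313, 0.2750]
t=3: π = [0.4016, 0.2359, 0.3625]
t=4: π = [0.3996, 0.2816, 0.3188]
t=5: π = [0.4001, 0.2593, 0.3406]
t=6: π = [0.4000, 0.2703, 0.3297]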